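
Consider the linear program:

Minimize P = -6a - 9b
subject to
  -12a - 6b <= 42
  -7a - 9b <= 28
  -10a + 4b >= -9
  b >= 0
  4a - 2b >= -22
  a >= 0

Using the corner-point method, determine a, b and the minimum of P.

At the optimal vertex, -10a + 4b = -9 and 4a - 2b = -22.
Solving simultaneously gives a = 53/2, b = 64.

a = 53/2, b = 64, minimum P = -735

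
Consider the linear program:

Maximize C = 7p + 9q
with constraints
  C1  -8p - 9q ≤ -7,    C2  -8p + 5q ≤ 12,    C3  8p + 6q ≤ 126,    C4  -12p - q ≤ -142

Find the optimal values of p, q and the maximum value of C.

Corner points and C = 7p + 9q:
  (91/2, -119/3) → C = -77/2
  (1271/100, -263/25) → C = -571/100
  (363/32, 47/8) → C = 4233/32

At the optimal vertex, 8p + 6q = 126 and -12p - q = -142.
Solving simultaneously gives p = 363/32, q = 47/8.

p = 363/32, q = 47/8, maximum C = 4233/32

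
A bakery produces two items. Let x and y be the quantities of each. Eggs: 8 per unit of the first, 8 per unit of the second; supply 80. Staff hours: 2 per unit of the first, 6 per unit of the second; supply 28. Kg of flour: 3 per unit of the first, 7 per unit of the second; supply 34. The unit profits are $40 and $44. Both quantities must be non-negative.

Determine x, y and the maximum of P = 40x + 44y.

Feasible corners and P = 40x + 44y:
  (0, 0) → P = 0
  (0, 14/3) → P = 616/3
  (10, 0) → P = 400
  (9, 1) → P = 404
  (2, 4) → P = 256

x = 9, y = 1, maximum P = 404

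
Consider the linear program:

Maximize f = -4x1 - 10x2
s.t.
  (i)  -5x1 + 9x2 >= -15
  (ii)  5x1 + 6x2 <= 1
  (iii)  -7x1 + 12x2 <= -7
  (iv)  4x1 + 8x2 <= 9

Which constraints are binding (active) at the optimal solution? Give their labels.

Feasible corners and f = -4x1 - 10x2:
  (33/25, -14/15) → f = 304/75
  (-39, -70/3) → f = 1168/3
  (9/17, -14/51) → f = 32/51

The maximum is at (-39, -70/3). Substituting into each constraint, equality holds for (i) and (iii); the remaining constraints have slack.

(i) and (iii)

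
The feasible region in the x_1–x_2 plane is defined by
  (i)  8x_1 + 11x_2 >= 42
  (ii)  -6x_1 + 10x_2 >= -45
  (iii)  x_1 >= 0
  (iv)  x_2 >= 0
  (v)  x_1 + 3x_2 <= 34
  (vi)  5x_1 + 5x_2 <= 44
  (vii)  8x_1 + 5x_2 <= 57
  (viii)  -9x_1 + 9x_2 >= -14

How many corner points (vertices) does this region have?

Of the 28 pairwise boundary intersections, those satisfying every inequality are:
  (0, 42/11)
  (28/9, 14/9)
  (0, 44/5)
  (13/3, 67/15)
  (583/117, 401/117)

5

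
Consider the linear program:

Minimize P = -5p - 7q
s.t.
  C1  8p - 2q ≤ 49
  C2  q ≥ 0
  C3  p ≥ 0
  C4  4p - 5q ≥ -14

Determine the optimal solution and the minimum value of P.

Extreme points and P = -5p - 7q:
  (49/8, 0) → P = -245/8
  (273/32, 77/8) → P = -3521/32
  (0, 0) → P = 0
  (0, 14/5) → P = -98/5

p = 273/32, q = 77/8, minimum P = -3521/32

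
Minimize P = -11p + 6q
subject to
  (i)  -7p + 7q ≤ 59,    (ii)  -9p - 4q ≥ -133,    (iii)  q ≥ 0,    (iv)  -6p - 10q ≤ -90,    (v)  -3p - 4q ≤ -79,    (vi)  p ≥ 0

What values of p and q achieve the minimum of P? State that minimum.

Extreme points and P = -11p + 6q:
  (695/91, 1462/91) → P = 161/13
  (317/49, 730/49) → P = 893/49
  (9, 13) → P = -21

The optimum lies where -9p - 4q = -133 and -3p - 4q = -79.
Solving simultaneously gives p = 9, q = 13.

p = 9, q = 13, minimum P = -21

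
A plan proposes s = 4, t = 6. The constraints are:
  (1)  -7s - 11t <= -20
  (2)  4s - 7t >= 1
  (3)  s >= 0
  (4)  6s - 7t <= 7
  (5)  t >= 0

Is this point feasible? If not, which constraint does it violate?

not feasible — violates (2)

Constraint (2): 4s - 7t = -26, which is not ≥ 1. All other constraints are satisfied.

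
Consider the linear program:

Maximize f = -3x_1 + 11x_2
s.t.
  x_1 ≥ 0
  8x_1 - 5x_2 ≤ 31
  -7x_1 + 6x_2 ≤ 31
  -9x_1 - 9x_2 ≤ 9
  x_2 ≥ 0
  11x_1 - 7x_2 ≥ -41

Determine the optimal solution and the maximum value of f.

x_1 = 341/13, x_2 = 465/13, maximum f = 4092/13

Corner points and f = -3x_1 + 11x_2:
  (0, 31/6) → f = 341/6
  (0, 0) → f = 0
  (341/13, 465/13) → f = 4092/13
  (31/8, 0) → f = -93/8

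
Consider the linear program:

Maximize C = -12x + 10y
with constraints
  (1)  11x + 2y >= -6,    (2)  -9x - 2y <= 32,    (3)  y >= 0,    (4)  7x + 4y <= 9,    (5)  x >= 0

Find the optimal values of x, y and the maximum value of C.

The optimum lies where 7x + 4y = 9 and x = 0.
Solving simultaneously gives x = 0, y = 9/4.

x = 0, y = 9/4, maximum C = 45/2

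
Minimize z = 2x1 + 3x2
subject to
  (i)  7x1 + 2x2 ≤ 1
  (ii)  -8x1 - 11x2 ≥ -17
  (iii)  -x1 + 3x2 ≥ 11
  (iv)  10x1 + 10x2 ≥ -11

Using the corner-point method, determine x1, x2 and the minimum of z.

Vertices and z = 2x1 + 3x2:
  (-2, 3) → z = 5
  (-97/10, 43/5) → z = 32/5
  (-143/40, 99/40) → z = 11/40

x1 = -143/40, x2 = 99/40, minimum z = 11/40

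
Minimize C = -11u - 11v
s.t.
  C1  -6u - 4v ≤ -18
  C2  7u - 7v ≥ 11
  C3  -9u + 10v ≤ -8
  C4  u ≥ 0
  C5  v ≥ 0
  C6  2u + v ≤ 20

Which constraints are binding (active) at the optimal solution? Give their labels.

C2 and C6

Vertices and C = -11u - 11v:
  (17/7, 6/7) → C = -253/7
  (3, 0) → C = -33
  (151/21, 118/21) → C = -2959/21
  (10, 0) → C = -110

The minimum is at (151/21, 118/21). Substituting into each constraint, equality holds for C2 and C6; the remaining constraints have slack.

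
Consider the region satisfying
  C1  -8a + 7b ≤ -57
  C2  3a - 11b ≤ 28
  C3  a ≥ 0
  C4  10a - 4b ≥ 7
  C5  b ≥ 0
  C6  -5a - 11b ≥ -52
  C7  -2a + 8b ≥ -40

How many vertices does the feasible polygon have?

Of the 21 pairwise boundary intersections, those satisfying every inequality are:
  (57/8, 0)
  (991/123, 131/123)
  (28/3, 0)
  (10, 2/11)

4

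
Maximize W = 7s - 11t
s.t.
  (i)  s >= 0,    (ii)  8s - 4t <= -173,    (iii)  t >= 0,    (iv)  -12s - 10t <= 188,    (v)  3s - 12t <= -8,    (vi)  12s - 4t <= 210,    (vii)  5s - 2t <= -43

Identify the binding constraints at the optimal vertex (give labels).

Extreme points and W = 7s - 11t:
  (0, 173/4) → W = -1903/4
  (87/2, 521/4) → W = -4513/4
  (148, 783/2) → W = -6541/2
The feasible region is unbounded (it extends along (0, 1), (1, 3)), but W strictly decreases along every unbounded feasible direction, so there is no improving ray and the maximum is attained at a vertex.

The maximum is at (0, 173/4). Substituting into each constraint, equality holds for (i) and (ii); the remaining constraints have slack.

(i) and (ii)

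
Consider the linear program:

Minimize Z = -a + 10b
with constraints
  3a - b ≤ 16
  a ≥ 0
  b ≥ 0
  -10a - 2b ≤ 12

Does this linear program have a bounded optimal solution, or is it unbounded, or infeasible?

Vertices and Z = -a + 10b:
  (16/3, 0) → Z = -16/3
  (0, 0) → Z = 0
The feasible region has finitely many vertices and no improving ray; the minimum is -16/3 at (16/3, 0).

bounded optimum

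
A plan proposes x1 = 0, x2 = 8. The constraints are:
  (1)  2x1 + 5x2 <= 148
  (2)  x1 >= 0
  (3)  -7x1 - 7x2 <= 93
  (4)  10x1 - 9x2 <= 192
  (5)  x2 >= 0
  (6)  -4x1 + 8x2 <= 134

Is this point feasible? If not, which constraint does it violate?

feasible

(1): 40 ≤ 148 ✓
(2): 0 ≥ 0 ✓
(3): -56 ≤ 93 ✓
(4): -72 ≤ 192 ✓
(5): 8 ≥ 0 ✓
(6): 64 ≤ 134 ✓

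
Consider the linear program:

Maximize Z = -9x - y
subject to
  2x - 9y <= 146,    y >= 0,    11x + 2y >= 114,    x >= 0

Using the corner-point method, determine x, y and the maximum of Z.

The feasible region is unbounded (it extends along (0, 1), (9, 2)), but Z strictly decreases along every unbounded feasible direction, so there is no improving ray and the maximum is attained at a vertex.

x = 0, y = 57, maximum Z = -57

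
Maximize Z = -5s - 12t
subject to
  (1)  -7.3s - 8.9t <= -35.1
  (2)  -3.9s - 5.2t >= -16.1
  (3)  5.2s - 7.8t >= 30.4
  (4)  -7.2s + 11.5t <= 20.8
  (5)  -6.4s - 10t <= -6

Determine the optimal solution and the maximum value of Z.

The binding constraints are -3.9s - 5.2t = -16.1 and -6.4s - 10t = -6.
Solving simultaneously gives s = 295/13, t = -181/13.

s = 295/13, t = -181/13, maximum Z = 697/13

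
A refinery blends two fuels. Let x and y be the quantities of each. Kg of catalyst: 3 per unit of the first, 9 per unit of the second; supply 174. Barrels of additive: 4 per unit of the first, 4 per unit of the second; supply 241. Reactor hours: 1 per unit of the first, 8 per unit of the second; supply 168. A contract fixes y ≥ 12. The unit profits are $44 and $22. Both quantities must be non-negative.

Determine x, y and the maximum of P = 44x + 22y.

The optimum lies where 3x + 9y = 174 and y = 12.
Solving simultaneously gives x = 22, y = 12.

x = 22, y = 12, maximum P = 1232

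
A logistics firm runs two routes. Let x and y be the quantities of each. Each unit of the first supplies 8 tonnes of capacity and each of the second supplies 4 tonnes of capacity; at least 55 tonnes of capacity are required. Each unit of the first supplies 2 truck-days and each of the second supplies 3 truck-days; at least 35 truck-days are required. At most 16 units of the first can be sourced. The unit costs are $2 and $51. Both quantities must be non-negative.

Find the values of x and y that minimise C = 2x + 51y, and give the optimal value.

x = 16, y = 1, minimum C = 83

Extreme points and C = 2x + 51y:
  (0, 55/4) → C = 2805/4
  (25/16, 85/8) → C = 545
  (16, 1) → C = 83
The feasible region is unbounded (it extends along (0, 1)), but C strictly increases along every unbounded feasible direction, so there is no improving ray and the minimum is attained at a vertex.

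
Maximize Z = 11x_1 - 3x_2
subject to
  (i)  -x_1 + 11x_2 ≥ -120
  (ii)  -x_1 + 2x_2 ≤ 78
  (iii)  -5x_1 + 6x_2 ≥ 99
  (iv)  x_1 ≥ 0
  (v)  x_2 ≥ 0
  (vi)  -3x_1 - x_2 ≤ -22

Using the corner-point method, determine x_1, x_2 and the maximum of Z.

x_1 = 135/2, x_2 = 291/4, maximum Z = 2097/4

Vertices and Z = 11x_1 - 3x_2:
  (135/2, 291/4) → Z = 2097/4
  (0, 39) → Z = -117
  (33/23, 407/23) → Z = -858/23
  (0, 22) → Z = -66

The optimum lies where -x_1 + 2x_2 = 78 and -5x_1 + 6x_2 = 99.
Solving simultaneously gives x_1 = 135/2, x_2 = 291/4.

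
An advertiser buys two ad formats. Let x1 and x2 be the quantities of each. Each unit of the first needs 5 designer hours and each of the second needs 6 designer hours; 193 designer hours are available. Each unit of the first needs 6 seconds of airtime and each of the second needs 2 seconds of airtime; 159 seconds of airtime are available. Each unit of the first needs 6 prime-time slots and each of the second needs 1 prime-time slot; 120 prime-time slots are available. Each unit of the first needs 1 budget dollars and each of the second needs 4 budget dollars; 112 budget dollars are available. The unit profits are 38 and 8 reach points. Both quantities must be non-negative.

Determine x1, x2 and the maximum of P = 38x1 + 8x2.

The binding constraints are 5x1 + 6x2 = 193 and 6x1 + x2 = 120.
Solving simultaneously gives x1 = 17, x2 = 18.

x1 = 17, x2 = 18, maximum P = 790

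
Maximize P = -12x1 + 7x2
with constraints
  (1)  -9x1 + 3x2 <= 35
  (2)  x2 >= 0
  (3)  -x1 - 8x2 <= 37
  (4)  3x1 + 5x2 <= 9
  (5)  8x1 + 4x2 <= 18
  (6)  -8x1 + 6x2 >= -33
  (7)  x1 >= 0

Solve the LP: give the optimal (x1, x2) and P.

x1 = 0, x2 = 9/5, maximum P = 63/5

Vertices and P = -12x1 + 7x2:
  (9/4, 0) → P = -27
  (0, 0) → P = 0
  (27/14, 9/14) → P = -261/14
  (0, 9/5) → P = 63/5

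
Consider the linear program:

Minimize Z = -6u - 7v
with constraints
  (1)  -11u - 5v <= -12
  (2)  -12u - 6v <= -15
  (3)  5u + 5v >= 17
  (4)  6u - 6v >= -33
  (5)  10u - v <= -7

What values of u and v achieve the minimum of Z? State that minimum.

Vertices and Z = -6u - 7v:
  (-5/6, 127/30) → Z = -739/30
  (-31/32, 145/32) → Z = -829/32
  (-18/55, 41/11) → Z = -1327/55
  (-1/6, 16/3) → Z = -109/3

u = -1/6, v = 16/3, minimum Z = -109/3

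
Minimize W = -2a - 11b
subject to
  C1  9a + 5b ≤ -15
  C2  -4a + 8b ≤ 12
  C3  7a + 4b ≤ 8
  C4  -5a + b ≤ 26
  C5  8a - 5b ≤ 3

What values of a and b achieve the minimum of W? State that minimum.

a = -45/23, b = 12/23, minimum W = -42/23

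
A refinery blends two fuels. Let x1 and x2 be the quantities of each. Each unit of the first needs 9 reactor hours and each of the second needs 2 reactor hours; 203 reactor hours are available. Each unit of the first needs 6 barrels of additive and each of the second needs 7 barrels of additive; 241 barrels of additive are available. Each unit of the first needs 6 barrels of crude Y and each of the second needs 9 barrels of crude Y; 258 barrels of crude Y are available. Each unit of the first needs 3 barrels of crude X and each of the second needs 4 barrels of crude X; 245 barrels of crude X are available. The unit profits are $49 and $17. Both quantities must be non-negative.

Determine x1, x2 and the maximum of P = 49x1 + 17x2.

The optimum lies where 9x1 + 2x2 = 203 and 6x1 + 9x2 = 258.
Solving simultaneously gives x1 = 19, x2 = 16.

x1 = 19, x2 = 16, maximum P = 1203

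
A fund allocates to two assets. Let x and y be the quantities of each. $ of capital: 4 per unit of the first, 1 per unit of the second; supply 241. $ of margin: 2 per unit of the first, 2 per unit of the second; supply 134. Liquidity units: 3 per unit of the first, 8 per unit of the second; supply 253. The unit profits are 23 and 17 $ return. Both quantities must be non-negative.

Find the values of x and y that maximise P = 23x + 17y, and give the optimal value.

x = 58, y = 9, maximum P = 1487

The optimum lies where 4x + y = 241 and 2x + 2y = 134.
Solving simultaneously gives x = 58, y = 9.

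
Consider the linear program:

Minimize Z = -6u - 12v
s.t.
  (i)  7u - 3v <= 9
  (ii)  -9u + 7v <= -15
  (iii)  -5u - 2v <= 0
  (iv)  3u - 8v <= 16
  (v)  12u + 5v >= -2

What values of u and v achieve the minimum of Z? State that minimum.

Feasible corners and Z = -6u - 12v:
  (9/11, -12/11) → Z = 90/11
  (18/29, -45/29) → Z = 432/29
  (30/53, -75/53) → Z = 720/53

The binding constraints are 7u - 3v = 9 and -9u + 7v = -15.
Solving simultaneously gives u = 9/11, v = -12/11.

u = 9/11, v = -12/11, minimum Z = 90/11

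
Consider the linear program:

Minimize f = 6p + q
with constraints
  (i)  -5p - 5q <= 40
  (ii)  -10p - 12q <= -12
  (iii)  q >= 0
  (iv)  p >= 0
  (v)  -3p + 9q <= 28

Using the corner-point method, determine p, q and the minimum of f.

p = 0, q = 1, minimum f = 1

Feasible corners and f = 6p + q:
  (6/5, 0) → f = 36/5
  (0, 1) → f = 1
  (0, 28/9) → f = 28/9
The feasible region is unbounded (it extends along (3, 1), (1, 0)), but f strictly increases along every unbounded feasible direction, so there is no improving ray and the minimum is attained at a vertex.

The binding constraints are -10p - 12q = -12 and p = 0.
Solving simultaneously gives p = 0, q = 1.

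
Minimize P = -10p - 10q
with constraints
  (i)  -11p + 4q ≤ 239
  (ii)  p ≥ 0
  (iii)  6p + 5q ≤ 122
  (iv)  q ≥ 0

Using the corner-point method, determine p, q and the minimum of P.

p = 0, q = 122/5, minimum P = -244

Extreme points and P = -10p - 10q:
  (0, 122/5) → P = -244
  (0, 0) → P = 0
  (61/3, 0) → P = -610/3

At the optimal vertex, p = 0 and 6p + 5q = 122.
Solving simultaneously gives p = 0, q = 122/5.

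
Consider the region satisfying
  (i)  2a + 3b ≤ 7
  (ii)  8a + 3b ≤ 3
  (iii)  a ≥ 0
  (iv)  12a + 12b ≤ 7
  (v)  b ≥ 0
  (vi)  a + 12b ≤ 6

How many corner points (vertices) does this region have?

The feasible vertices (each the meet of two boundaries and inside every other half-plane) are:
  (1/4, 1/3)
  (3/8, 0)
  (0, 0)
  (0, 1/2)
  (1/11, 65/132)

5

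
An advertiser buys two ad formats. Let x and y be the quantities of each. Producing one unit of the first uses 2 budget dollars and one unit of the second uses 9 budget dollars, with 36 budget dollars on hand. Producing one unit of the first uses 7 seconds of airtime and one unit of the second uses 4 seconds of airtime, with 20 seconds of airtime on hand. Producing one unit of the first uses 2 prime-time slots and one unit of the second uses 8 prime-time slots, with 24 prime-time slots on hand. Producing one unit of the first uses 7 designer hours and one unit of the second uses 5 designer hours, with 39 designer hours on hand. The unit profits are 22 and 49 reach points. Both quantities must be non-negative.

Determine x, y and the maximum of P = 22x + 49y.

x = 4/3, y = 8/3, maximum P = 160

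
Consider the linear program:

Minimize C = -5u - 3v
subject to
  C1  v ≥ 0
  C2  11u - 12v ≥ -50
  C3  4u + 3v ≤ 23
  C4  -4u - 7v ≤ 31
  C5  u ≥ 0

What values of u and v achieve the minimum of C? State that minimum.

u = 23/4, v = 0, minimum C = -115/4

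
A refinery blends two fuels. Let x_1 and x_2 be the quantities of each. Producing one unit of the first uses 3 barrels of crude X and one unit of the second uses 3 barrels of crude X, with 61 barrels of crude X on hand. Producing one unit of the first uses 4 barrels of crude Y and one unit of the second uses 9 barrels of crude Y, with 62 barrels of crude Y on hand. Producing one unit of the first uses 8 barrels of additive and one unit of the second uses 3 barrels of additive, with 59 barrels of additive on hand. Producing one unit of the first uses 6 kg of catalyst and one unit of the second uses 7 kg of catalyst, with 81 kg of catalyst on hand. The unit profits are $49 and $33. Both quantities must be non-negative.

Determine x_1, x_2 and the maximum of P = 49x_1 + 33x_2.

x_1 = 23/4, x_2 = 13/3, maximum P = 1699/4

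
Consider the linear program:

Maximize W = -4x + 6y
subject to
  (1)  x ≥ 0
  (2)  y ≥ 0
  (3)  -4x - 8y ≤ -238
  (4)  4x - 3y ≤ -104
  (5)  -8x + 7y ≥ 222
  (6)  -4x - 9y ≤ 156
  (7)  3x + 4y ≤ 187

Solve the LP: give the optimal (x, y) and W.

Vertices and W = -4x + 6y:
  (0, 104/3) → W = 208
  (0, 187/4) → W = 561/2
  (29/5, 212/5) → W = 1156/5

The binding constraints are x = 0 and 3x + 4y = 187.
Solving simultaneously gives x = 0, y = 187/4.

x = 0, y = 187/4, maximum W = 561/2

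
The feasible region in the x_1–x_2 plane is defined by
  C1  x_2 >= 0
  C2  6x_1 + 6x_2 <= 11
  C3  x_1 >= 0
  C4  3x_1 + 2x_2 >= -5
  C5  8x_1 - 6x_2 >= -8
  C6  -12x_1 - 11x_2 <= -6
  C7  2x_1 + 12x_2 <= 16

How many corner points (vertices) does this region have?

5

Intersecting each pair of boundary lines and keeping only the points that satisfy every inequality leaves:
  (11/6, 0)
  (1/2, 0)
  (3/5, 37/30)
  (0, 4/3)
  (0, 6/11)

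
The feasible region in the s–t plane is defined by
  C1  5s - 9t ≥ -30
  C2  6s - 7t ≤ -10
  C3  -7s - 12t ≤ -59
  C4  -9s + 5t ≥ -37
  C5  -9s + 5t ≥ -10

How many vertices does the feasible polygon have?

4

The feasible vertices (each the meet of two boundaries and inside every other half-plane) are:
  (57/41, 505/123)
  (30/7, 40/7)
  (293/121, 424/121)
  (40/11, 50/11)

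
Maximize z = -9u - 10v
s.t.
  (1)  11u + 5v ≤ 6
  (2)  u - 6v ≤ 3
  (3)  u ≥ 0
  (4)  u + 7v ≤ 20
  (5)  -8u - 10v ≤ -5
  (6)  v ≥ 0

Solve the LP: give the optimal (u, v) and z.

Corner points and z = -9u - 10v:
  (0, 6/5) → z = -12
  (1/2, 1/10) → z = -11/2
  (0, 1/2) → z = -5

u = 0, v = 1/2, maximum z = -5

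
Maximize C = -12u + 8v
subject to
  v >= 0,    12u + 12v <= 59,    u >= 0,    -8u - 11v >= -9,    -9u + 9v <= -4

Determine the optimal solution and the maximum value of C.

u = 4/9, v = 0, maximum C = -16/3

Extreme points and C = -12u + 8v:
  (9/8, 0) → C = -27/2
  (4/9, 0) → C = -16/3
  (125/171, 49/171) → C = -1108/171

The binding constraints are v = 0 and -9u + 9v = -4.
Solving simultaneously gives u = 4/9, v = 0.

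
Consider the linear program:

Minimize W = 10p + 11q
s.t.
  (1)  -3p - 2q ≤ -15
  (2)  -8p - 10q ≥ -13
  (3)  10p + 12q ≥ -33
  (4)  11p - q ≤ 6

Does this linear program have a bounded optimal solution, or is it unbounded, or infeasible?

infeasible

The boundaries -3p - 2q = -15 and -8p - 10q = -13 meet at (62/7, -81/14), but that point violates 11p - q ≤ 6. Every candidate vertex is excluded by some other constraint, so the feasible region is empty.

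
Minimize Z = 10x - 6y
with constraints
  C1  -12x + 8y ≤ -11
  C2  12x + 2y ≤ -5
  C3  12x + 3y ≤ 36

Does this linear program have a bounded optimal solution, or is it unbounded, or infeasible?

unbounded

From the feasible point (-3/20, -8/5), moving in the direction (-8, -12) keeps every constraint satisfied while Z decreases without bound.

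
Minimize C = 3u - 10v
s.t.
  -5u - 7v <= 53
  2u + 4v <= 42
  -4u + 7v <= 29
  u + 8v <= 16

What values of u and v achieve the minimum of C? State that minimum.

u = -40/13, v = 31/13, minimum C = -430/13

Vertices and C = 3u - 10v:
  (-82/9, -67/63) → C = -1052/63
  (68/3, -5/6) → C = 229/3
  (-40/13, 31/13) → C = -430/13
The feasible region is unbounded (it extends along (2, -1), (7, -5)), but C strictly increases along every unbounded feasible direction, so there is no improving ray and the minimum is attained at a vertex.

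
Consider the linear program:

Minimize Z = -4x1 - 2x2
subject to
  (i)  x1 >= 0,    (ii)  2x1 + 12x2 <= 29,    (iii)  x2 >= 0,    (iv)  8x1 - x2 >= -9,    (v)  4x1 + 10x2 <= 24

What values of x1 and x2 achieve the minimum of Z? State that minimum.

x1 = 6, x2 = 0, minimum Z = -24

The binding constraints are x2 = 0 and 4x1 + 10x2 = 24.
Solving simultaneously gives x1 = 6, x2 = 0.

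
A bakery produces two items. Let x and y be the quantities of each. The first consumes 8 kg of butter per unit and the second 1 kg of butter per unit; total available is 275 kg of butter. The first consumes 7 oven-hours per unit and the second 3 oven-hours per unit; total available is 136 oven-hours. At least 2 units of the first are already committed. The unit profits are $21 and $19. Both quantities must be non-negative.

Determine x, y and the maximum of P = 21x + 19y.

x = 2, y = 122/3, maximum P = 2444/3

At the optimal vertex, 7x + 3y = 136 and x = 2.
Solving simultaneously gives x = 2, y = 122/3.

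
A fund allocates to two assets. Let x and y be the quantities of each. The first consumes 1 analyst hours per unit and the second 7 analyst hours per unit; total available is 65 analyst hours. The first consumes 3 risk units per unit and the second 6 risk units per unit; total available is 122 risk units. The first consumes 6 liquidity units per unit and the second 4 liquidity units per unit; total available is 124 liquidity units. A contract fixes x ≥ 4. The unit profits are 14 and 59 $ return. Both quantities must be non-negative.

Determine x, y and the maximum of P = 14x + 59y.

x = 16, y = 7, maximum P = 637

Vertices and P = 14x + 59y:
  (62/3, 0) → P = 868/3
  (4, 0) → P = 56
  (16, 7) → P = 637
  (4, 61/7) → P = 3991/7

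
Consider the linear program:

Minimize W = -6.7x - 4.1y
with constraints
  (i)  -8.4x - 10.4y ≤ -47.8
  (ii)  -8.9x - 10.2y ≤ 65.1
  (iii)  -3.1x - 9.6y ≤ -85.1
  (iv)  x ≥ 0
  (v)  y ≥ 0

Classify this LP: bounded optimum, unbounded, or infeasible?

From the feasible point (0, 851/96), moving in the direction (0, 1) keeps every constraint satisfied while W decreases without bound.

unbounded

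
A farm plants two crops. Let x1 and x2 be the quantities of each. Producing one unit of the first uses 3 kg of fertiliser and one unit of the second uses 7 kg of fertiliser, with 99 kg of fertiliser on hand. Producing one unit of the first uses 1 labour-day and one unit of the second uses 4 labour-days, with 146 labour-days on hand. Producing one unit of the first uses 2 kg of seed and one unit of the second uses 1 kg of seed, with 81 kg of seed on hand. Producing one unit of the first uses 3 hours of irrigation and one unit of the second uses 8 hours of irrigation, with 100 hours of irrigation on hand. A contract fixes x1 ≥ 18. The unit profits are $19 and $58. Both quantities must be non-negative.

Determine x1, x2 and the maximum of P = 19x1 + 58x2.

x1 = 18, x2 = 23/4, maximum P = 1351/2

Feasible corners and P = 19x1 + 58x2:
  (33, 0) → P = 627
  (18, 0) → P = 342
  (92/3, 1) → P = 1922/3
  (18, 23/4) → P = 1351/2

At the optimal vertex, 3x1 + 8x2 = 100 and x1 = 18.
Solving simultaneously gives x1 = 18, x2 = 23/4.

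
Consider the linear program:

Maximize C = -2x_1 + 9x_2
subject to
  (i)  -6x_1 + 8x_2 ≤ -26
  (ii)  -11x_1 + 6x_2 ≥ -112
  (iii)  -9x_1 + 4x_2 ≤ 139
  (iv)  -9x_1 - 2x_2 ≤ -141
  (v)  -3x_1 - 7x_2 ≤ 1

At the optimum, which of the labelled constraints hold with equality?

Extreme points and C = -2x_1 + 9x_2:
  (185/13, 193/26) → C = 997/26
  (295/21, 51/7) → C = 787/21
  (535/38, 543/76) → C = 2747/76

The maximum is at (185/13, 193/26). Substituting into each constraint, equality holds for (i) and (ii); the remaining constraints have slack.

(i) and (ii)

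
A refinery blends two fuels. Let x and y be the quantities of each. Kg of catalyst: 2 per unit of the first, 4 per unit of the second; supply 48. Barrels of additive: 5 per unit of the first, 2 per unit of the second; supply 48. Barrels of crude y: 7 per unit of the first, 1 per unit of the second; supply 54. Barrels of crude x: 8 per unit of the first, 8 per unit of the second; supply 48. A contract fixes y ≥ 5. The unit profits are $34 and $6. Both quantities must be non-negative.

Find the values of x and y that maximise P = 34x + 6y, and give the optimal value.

x = 1, y = 5, maximum P = 64

Extreme points and P = 34x + 6y:
  (0, 6) → P = 36
  (0, 5) → P = 30
  (1, 5) → P = 64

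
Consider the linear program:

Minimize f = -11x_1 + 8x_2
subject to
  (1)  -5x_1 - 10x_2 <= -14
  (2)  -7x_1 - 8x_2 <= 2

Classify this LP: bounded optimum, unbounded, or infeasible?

From the feasible point (-22/5, 18/5), moving in the direction (10, -5) keeps every constraint satisfied while f decreases without bound.

unbounded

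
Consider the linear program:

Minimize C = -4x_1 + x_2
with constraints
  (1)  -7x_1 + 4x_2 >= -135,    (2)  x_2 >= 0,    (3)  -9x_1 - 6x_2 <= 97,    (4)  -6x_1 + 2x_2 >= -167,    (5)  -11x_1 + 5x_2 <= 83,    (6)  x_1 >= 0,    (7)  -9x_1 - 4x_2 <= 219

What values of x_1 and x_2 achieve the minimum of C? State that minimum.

x_1 = 1001/8, x_2 = 2335/8, minimum C = -1669/8

Vertices and C = -4x_1 + x_2:
  (135/7, 0) → C = -540/7
  (199/5, 359/10) → C = -1233/10
  (0, 0) → C = 0
  (1001/8, 2335/8) → C = -1669/8
  (0, 83/5) → C = 83/5

At the optimal vertex, -6x_1 + 2x_2 = -167 and -11x_1 + 5x_2 = 83.
Solving simultaneously gives x_1 = 1001/8, x_2 = 2335/8.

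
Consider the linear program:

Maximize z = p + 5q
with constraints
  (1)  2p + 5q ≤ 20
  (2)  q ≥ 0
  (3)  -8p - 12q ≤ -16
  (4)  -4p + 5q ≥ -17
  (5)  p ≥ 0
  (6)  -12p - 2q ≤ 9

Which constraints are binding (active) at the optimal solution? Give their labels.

(1) and (5)

Extreme points and z = p + 5q:
  (37/6, 23/15) → z = 83/6
  (0, 4) → z = 20
  (2, 0) → z = 2
  (17/4, 0) → z = 17/4
  (0, 4/3) → z = 20/3

The maximum is at (0, 4). Substituting into each constraint, equality holds for (1) and (5); the remaining constraints have slack.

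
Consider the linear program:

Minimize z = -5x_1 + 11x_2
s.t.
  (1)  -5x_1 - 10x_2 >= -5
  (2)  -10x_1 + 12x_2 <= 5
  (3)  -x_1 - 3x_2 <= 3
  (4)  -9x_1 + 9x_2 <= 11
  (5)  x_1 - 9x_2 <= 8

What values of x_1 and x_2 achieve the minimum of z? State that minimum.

The binding constraints are -5x_1 - 10x_2 = -5 and x_1 - 9x_2 = 8.
Solving simultaneously gives x_1 = 25/11, x_2 = -7/11.

x_1 = 25/11, x_2 = -7/11, minimum z = -202/11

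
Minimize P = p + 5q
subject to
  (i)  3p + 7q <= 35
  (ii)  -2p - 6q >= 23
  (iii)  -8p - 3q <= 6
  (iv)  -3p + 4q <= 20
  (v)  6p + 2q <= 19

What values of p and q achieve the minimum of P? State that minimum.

p = 69/2, q = -94, minimum P = -871/2

Feasible corners and P = p + 5q:
  (11/14, -86/21) → P = -827/42
  (5, -11/2) → P = -45/2
  (69/2, -94) → P = -871/2

At the optimal vertex, -8p - 3q = 6 and 6p + 2q = 19.
Solving simultaneously gives p = 69/2, q = -94.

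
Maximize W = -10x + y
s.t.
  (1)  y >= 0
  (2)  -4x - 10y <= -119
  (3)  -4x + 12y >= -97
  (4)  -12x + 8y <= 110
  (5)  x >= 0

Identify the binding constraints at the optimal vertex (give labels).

Extreme points and W = -10x + y:
  (109/4, 1) → W = -543/2
  (0, 119/10) → W = 119/10
  (0, 55/4) → W = 55/4
The feasible region is unbounded (it extends along (3, 1), (2, 3)), but W strictly decreases along every unbounded feasible direction, so there is no improving ray and the maximum is attained at a vertex.

The maximum is at (0, 55/4). Substituting into each constraint, equality holds for (4) and (5); the remaining constraints have slack.

(4) and (5)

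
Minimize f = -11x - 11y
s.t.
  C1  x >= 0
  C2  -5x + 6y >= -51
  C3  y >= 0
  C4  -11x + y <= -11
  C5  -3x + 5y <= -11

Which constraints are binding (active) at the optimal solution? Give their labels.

Vertices and f = -11x - 11y:
  (51/5, 0) → f = -561/5
  (27, 14) → f = -451
  (11/3, 0) → f = -121/3

The minimum is at (27, 14). Substituting into each constraint, equality holds for C2 and C5; the remaining constraints have slack.

C2 and C5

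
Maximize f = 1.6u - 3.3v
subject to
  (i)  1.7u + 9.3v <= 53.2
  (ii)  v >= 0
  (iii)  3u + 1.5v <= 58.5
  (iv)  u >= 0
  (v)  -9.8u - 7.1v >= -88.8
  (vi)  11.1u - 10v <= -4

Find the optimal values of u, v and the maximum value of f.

At the optimal vertex, u = 0 and 11.1u - 10v = -4.
Solving simultaneously gives u = 0, v = 2/5.

u = 0, v = 0.4, maximum f = -1.32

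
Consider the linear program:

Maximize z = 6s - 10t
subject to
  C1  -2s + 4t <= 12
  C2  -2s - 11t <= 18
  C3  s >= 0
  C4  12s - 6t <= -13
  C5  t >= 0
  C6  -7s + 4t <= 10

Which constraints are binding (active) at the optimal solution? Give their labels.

C3 and C4

Vertices and z = 6s - 10t:
  (5/9, 59/18) → z = -265/9
  (2/5, 16/5) → z = -148/5
  (0, 13/6) → z = -65/3
  (0, 5/2) → z = -25

The maximum is at (0, 13/6). Substituting into each constraint, equality holds for C3 and C4; the remaining constraints have slack.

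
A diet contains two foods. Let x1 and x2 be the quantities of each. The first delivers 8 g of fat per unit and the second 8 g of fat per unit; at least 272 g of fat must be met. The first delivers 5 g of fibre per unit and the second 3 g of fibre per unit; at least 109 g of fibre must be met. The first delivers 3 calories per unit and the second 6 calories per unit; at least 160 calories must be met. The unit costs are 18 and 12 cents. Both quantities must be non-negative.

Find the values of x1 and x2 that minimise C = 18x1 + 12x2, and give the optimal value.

x1 = 7/2, x2 = 61/2, minimum C = 429

Extreme points and C = 18x1 + 12x2:
  (0, 109/3) → C = 436
  (160/3, 0) → C = 960
  (7/2, 61/2) → C = 429
  (44/3, 58/3) → C = 496
The feasible region is unbounded (it extends along (0, 1), (1, 0)), but C strictly increases along every unbounded feasible direction, so there is no improving ray and the minimum is attained at a vertex.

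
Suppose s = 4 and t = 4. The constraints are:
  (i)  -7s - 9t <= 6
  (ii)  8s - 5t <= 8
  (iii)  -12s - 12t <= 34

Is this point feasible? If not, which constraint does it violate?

not feasible — violates (ii)

Constraint (ii): 8s - 5t = 12, which is not ≤ 8. All other constraints are satisfied.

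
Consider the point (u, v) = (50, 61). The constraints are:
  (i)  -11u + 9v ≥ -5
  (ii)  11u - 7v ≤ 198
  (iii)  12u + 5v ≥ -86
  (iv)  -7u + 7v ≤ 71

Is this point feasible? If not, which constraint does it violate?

not feasible — violates (iv)

Constraint (iv): -7u + 7v = 77, which is not ≤ 71. All other constraints are satisfied.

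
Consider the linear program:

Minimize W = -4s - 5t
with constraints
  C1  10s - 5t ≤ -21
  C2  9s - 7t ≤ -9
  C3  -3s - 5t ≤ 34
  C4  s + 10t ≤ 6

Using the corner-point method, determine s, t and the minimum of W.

s = -12/7, t = 27/35, minimum W = 3

Feasible corners and W = -4s - 5t:
  (-102/25, -99/25) → W = 903/25
  (-12/7, 27/35) → W = 3
  (-283/66, -93/22) → W = 2527/66
  (-74/5, 52/25) → W = 244/5

The optimum lies where 10s - 5t = -21 and s + 10t = 6.
Solving simultaneously gives s = -12/7, t = 27/35.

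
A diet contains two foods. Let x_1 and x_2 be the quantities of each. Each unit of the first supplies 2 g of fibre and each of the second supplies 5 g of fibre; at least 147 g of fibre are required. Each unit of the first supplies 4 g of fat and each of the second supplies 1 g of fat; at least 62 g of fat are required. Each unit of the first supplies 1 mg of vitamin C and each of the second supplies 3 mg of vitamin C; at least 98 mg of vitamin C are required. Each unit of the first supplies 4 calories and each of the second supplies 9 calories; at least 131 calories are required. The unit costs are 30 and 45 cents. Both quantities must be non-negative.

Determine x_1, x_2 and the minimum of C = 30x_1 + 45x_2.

The feasible region is unbounded (it extends along (0, 1), (1, 0)), but C strictly increases along every unbounded feasible direction, so there is no improving ray and the minimum is attained at a vertex.

The optimum lies where 4x_1 + x_2 = 62 and x_1 + 3x_2 = 98.
Solving simultaneously gives x_1 = 8, x_2 = 30.

x_1 = 8, x_2 = 30, minimum C = 1590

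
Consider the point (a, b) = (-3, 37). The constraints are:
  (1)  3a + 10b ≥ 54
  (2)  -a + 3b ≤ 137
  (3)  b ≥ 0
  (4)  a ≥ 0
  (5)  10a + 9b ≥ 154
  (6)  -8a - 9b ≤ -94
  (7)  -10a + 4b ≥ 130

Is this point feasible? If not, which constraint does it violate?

Constraint (4): a = -3, which is not ≥ 0. All other constraints are satisfied.

not feasible — violates (4)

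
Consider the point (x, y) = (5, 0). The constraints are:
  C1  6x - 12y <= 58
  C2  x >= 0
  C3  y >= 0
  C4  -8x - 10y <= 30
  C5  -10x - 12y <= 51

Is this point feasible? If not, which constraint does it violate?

feasible

C1: 30 ≤ 58 ✓
C2: 5 ≥ 0 ✓
C3: 0 ≥ 0 ✓
C4: -40 ≤ 30 ✓
C5: -50 ≤ 51 ✓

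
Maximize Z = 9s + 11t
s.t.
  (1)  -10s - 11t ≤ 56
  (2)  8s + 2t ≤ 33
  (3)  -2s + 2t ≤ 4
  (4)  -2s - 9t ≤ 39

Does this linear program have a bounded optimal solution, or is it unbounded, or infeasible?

Vertices and Z = 9s + 11t:
  (-26/7, -12/7) → Z = -366/7
  (-75/68, -139/34) → Z = -3733/68
  (29/10, 49/10) → Z = 80
  (375/68, -189/34) → Z = -783/68
The feasible region has finitely many vertices and no improving ray; the maximum is 80 at (29/10, 49/10).

bounded optimum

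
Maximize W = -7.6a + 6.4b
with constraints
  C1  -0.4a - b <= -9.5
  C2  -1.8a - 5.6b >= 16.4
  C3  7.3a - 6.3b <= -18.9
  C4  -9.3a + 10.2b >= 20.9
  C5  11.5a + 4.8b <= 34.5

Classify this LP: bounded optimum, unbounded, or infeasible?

infeasible

The boundaries -0.4a - b = -9.5 and 11.5a + 4.8b = 34.5 meet at (-555/479, 9545/958), but that point violates -1.8a - 5.6b ≥ 16.4. Every candidate vertex is excluded by some other constraint, so the feasible region is empty.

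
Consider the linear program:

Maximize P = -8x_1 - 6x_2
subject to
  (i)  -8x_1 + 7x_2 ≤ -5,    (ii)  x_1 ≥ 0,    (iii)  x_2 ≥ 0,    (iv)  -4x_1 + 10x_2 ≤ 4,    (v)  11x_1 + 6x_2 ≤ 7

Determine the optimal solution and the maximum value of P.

Extreme points and P = -8x_1 - 6x_2:
  (5/8, 0) → P = -5
  (79/125, 1/125) → P = -638/125
  (7/11, 0) → P = -56/11

x_1 = 5/8, x_2 = 0, maximum P = -5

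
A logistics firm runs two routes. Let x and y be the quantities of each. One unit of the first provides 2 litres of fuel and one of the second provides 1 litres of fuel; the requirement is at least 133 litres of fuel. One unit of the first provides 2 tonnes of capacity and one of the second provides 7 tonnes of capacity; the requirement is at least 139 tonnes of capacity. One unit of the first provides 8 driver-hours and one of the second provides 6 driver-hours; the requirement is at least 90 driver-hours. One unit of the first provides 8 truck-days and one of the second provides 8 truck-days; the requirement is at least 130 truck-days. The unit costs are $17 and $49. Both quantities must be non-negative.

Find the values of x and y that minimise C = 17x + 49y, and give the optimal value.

Vertices and C = 17x + 49y:
  (0, 133) → C = 6517
  (139/2, 0) → C = 2363/2
  (66, 1) → C = 1171
The feasible region is unbounded (it extends along (0, 1), (1, 0)), but C strictly increases along every unbounded feasible direction, so there is no improving ray and the minimum is attained at a vertex.

The optimum lies where 2x + y = 133 and 2x + 7y = 139.
Solving simultaneously gives x = 66, y = 1.

x = 66, y = 1, minimum C = 1171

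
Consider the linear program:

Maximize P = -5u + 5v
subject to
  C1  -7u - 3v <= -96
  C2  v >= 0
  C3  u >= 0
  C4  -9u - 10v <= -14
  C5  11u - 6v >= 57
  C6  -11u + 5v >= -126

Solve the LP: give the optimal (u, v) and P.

The optimum lies where 11u - 6v = 57 and -11u + 5v = -126.
Solving simultaneously gives u = 471/11, v = 69.

u = 471/11, v = 69, maximum P = 1440/11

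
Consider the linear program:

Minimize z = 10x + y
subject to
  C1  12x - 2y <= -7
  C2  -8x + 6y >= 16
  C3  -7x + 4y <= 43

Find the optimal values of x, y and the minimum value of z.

x = -97/5, y = -116/5, minimum z = -1086/5

Extreme points and z = 10x + y:
  (-5/28, 17/7) → z = 9/14
  (29/17, 467/34) → z = 1047/34
  (-97/5, -116/5) → z = -1086/5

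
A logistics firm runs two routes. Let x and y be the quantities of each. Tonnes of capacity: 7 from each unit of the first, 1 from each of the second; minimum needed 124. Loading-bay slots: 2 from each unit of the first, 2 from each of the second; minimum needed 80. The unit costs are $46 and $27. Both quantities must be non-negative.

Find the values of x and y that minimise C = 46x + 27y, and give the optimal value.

Extreme points and C = 46x + 27y:
  (0, 124) → C = 3348
  (40, 0) → C = 1840
  (14, 26) → C = 1346
The feasible region is unbounded (it extends along (0, 1), (1, 0)), but C strictly increases along every unbounded feasible direction, so there is no improving ray and the minimum is attained at a vertex.

At the optimal vertex, 7x + y = 124 and 2x + 2y = 80.
Solving simultaneously gives x = 14, y = 26.

x = 14, y = 26, minimum C = 1346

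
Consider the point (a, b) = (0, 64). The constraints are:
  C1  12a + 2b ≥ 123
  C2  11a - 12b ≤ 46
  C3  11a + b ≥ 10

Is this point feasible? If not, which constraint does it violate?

C1: 128 ≥ 123 ✓
C2: -768 ≤ 46 ✓
C3: 64 ≥ 10 ✓

feasible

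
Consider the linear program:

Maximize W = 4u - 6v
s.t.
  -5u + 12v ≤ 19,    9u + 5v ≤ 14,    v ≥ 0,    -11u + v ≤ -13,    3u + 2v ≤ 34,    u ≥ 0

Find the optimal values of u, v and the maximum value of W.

Corner points and W = 4u - 6v:
  (14/9, 0) → W = 56/9
  (79/64, 37/64) → W = 47/32
  (13/11, 0) → W = 52/11

u = 14/9, v = 0, maximum W = 56/9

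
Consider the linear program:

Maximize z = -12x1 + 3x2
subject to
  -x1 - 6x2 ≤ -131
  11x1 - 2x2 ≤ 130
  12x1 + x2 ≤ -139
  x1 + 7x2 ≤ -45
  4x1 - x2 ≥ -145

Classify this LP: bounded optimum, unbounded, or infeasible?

infeasible

The boundaries -x1 - 6x2 = -131 and 12x1 + x2 = -139 meet at (-965/71, 1711/71), but that point violates x1 + 7x2 ≤ -45. Every candidate vertex is excluded by some other constraint, so the feasible region is empty.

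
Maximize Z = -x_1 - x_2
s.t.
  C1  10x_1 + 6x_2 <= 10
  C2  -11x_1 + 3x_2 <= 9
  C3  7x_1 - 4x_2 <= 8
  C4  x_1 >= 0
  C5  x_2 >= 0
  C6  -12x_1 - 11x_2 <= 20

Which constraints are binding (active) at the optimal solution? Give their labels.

Extreme points and Z = -x_1 - x_2:
  (0, 5/3) → Z = -5/3
  (1, 0) → Z = -1
  (0, 0) → Z = 0

The maximum is at (0, 0). Substituting into each constraint, equality holds for C4 and C5; the remaining constraints have slack.

C4 and C5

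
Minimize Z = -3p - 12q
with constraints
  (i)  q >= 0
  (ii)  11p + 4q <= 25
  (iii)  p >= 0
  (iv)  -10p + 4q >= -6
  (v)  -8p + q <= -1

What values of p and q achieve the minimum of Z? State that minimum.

Vertices and Z = -3p - 12q:
  (3/5, 0) → Z = -9/5
  (1/8, 0) → Z = -3/8
  (31/21, 46/21) → Z = -215/7
  (29/43, 189/43) → Z = -2355/43

p = 29/43, q = 189/43, minimum Z = -2355/43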